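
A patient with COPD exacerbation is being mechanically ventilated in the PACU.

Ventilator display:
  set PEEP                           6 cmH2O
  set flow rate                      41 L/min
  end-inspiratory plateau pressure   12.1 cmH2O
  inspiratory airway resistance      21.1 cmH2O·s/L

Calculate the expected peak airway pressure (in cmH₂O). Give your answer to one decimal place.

26.5

Flow: 41 L/min ÷ 60 = 0.6833 L/s.
PIP = Pplat + Raw × flow = 12.1 + 21.1 × 0.6833 = 12.1 + 14.418 = 26.518 cmH2O.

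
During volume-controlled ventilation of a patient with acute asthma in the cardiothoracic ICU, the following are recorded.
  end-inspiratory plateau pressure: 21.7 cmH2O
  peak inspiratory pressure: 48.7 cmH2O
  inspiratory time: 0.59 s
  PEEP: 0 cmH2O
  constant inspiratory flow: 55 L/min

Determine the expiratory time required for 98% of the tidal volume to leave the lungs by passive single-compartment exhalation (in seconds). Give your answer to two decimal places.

2.87

Flow: 55 L/min ÷ 60 = 0.9167 L/s.
Vt = flow × Ti = 0.9167 L/s × 0.59 s × 1000 mL/L = 540.85 mL.
R = (PIP − Pplat)/V̇ = (48.7 − 21.7) / 0.9167 = 27.0/0.9167 = 29.453 cmH2O·s/L.
C = Vt/(Pplat − PEEP) = 540.85 / (21.7 − 0) = 540.85/21.7 = 24.924 mL/cmH2O.
τ = R × C = 29.453 × 0.02492 L/cmH2O = 0.734 s.
t = −τ·ln(1 − 0.98) = −0.734·ln(0.02) = 2.871 s.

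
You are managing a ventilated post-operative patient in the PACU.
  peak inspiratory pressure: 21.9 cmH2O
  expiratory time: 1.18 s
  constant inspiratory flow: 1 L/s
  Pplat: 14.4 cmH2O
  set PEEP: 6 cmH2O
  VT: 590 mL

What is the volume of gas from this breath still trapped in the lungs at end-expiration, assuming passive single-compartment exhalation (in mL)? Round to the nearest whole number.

63

R = (PIP − Pplat)/V̇ = (21.9 − 14.4) / 1 = 7.5/1 = 7.5 cmH2O·s/L.
C = Vt/(Pplat − PEEP) = 590.0 / (14.4 − 6) = 590.0/8.4 = 70.238 mL/cmH2O.
τ = R × C = 7.5 × 0.07024 L/cmH2O = 0.5268 s.
Fraction remaining = e^(−Te/τ) = e^(−1.18/0.5268) = 0.1065.
Trapped volume = 590.0 × 0.1065 = 62.835 mL.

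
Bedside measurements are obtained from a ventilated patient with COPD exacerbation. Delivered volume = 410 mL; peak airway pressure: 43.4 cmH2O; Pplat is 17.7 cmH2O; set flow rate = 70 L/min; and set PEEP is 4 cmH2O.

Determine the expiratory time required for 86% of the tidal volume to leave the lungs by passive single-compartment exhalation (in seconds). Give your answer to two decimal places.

1.30

Flow: 70 L/min ÷ 60 = 1.1667 L/s.
R = (PIP − Pplat)/V̇ = (43.4 − 17.7) / 1.1667 = 25.7/1.1667 = 22.028 cmH2O·s/L.
C = Vt/(Pplat − PEEP) = 410.0 / (17.7 − 4) = 410.0/13.7 = 29.927 mL/cmH2O.
τ = R × C = 22.028 × 0.02993 L/cmH2O = 0.6593 s.
t = −τ·ln(1 − 0.86) = −0.6593·ln(0.14) = 1.296 s.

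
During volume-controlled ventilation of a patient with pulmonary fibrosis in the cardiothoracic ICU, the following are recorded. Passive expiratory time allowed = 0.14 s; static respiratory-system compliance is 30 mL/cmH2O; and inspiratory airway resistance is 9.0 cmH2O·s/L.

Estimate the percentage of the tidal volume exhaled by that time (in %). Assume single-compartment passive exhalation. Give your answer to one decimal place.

τ = R × C = 9.0 × 30 mL/cmH2O = 9.0 × 0.030 L/cmH2O = 0.27 s.
Passive exhalation: V(t)/V₀ = e^(−t/τ) = e^(−0.14/0.27) = 0.5954.
Fraction exhaled = 1 − 0.5954 = 0.4046 → 40.46%.

40.5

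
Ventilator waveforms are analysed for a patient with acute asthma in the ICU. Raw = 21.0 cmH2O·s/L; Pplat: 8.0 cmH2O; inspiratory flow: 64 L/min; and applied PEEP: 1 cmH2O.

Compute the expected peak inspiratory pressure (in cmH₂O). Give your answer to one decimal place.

30.4

Flow: 64 L/min ÷ 60 = 1.0667 L/s.
PIP = Pplat + Raw × flow = 8.0 + 21.0 × 1.0667 = 8.0 + 22.401 = 30.401 cmH2O.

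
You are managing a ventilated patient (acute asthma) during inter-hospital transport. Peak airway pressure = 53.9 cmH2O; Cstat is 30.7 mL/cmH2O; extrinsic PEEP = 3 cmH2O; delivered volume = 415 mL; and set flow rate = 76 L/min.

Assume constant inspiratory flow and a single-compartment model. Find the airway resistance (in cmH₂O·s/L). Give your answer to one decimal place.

29.5

Flow: 76 L/min ÷ 60 = 1.2667 L/s.
Equation of motion (constant flow): PIP = Vt/C + R·V̇ + PEEP.
R·V̇ = PIP − Vt/C − PEEP = 53.9 − 415/30.7 − 3 = 53.9 − 13.518 − 3 = 37.382 cmH2O.
R = 37.382 / 1.2667 = 29.511 cmH2O·s/L.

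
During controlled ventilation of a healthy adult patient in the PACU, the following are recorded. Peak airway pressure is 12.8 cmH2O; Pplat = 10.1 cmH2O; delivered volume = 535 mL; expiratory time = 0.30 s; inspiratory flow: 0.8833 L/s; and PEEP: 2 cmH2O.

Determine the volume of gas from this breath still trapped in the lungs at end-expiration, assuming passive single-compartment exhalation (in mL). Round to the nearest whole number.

121

R = (PIP − Pplat)/V̇ = (12.8 − 10.1) / 0.8833 = 2.7/0.8833 = 3.057 cmH2O·s/L.
C = Vt/(Pplat − PEEP) = 535.0 / (10.1 − 2) = 535.0/8.1 = 66.049 mL/cmH2O.
τ = R × C = 3.057 × 0.06605 L/cmH2O = 0.2019 s.
Fraction remaining = e^(−Te/τ) = e^(−0.30/0.2019) = 0.2263.
Trapped volume = 535.0 × 0.2263 = 121.07 mL.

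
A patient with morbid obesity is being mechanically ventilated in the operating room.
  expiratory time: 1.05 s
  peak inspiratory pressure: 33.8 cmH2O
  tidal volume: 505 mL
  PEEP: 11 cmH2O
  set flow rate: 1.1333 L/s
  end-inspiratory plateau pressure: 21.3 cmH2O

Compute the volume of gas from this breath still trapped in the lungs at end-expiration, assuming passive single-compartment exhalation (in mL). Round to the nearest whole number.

72

R = (PIP − Pplat)/V̇ = (33.8 − 21.3) / 1.1333 = 12.5/1.1333 = 11.03 cmH2O·s/L.
C = Vt/(Pplat − PEEP) = 505.0 / (21.3 − 11) = 505.0/10.3 = 49.029 mL/cmH2O.
τ = R × C = 11.03 × 0.04903 L/cmH2O = 0.5408 s.
Fraction remaining = e^(−Te/τ) = e^(−1.05/0.5408) = 0.1435.
Trapped volume = 505.0 × 0.1435 = 72.468 mL.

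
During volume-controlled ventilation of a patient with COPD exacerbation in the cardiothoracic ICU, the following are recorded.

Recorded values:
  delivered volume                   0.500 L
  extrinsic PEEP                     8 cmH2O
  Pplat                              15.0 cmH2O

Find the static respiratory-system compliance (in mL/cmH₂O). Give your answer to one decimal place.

71.4

Cstat = Vt / (Pplat − PEEP) = 500 / (15.0 − 8) = 500 / 7.0 = 71.429 mL/cmH2O.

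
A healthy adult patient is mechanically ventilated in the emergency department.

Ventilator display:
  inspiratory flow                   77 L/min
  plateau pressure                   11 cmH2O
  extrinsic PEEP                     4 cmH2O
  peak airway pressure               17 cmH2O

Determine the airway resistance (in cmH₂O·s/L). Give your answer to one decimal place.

4.7

Flow: 77 L/min ÷ 60 = 1.2833 L/s.
Raw = (PIP − Pplat) / flow = (17 − 11) / 1.2833 = 6.0 / 1.2833 = 4.675 cmH2O·s/L.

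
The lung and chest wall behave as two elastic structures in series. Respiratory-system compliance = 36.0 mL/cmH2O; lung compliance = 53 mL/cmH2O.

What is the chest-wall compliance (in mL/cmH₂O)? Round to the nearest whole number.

112

1/Ccw = 1/Crs − 1/CL.
1/Ccw = 1/36.0 − 1/53 = 0.00891.
Ccw = 112.23 mL/cmH2O.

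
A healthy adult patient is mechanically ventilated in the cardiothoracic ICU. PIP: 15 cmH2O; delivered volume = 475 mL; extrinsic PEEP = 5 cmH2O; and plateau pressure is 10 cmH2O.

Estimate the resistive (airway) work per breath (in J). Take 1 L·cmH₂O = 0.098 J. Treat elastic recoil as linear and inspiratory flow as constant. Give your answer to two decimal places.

With constant inspiratory flow the resistive pressure is constant at PIP − Pplat = 15 − 10 = 5.0 cmH2O, so resistive work = 5.0 × 0.475 = 2.375 L·cmH2O.
× 0.098 J/(L·cmH2O) → 0.2328 J.

0.23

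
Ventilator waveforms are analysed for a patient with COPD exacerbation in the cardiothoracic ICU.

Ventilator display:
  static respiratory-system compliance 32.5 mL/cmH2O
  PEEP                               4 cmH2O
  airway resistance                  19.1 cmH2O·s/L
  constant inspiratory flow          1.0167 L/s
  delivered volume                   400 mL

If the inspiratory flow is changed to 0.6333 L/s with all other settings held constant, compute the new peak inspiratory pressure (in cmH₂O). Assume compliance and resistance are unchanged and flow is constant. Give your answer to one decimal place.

28.4

PIP = Vt/C + R·V̇ + PEEP (constant-flow equation of motion).
Only the resistive term changes: ΔPIP = R × ΔV̇ = 19.1 × (0.6333 − 1.0167) = 19.1 × -0.3834 = -7.323 cmH2O.
Original PIP = 400/32.5 + 19.1×1.0167 + 4 = 35.727 cmH2O; new PIP = 35.727 + (-7.323) = 28.404 cmH2O.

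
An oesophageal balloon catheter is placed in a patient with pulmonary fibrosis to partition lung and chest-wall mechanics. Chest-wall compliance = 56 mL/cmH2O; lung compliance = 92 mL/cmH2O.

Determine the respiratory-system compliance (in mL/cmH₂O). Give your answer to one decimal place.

Lung and chest wall are elastances in series: 1/Crs = 1/CL + 1/Ccw.
1/Crs = 1/92 + 1/56 = 0.02873.
Crs = 34.807 mL/cmH2O.

34.8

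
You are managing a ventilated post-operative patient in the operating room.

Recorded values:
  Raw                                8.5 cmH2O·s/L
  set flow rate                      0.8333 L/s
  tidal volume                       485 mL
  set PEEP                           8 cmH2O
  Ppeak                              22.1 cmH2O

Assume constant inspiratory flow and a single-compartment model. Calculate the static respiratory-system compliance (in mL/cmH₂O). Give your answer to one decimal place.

69.1

Equation of motion (constant flow): PIP = Vt/C + R·V̇ + PEEP.
Vt/C = PIP − R·V̇ − PEEP = 22.1 − 8.5×0.8333 − 8 = 22.1 − 7.083 − 8 = 7.017 cmH2O.
C = Vt / 7.017 = 485 / 7.017 = 69.118 mL/cmH2O.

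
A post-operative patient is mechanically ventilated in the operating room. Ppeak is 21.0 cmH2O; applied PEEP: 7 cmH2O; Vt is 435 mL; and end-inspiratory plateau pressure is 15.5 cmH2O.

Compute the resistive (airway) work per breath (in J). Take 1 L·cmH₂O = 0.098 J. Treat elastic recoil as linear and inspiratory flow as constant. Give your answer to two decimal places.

With constant inspiratory flow the resistive pressure is constant at PIP − Pplat = 21.0 − 15.5 = 5.5 cmH2O, so resistive work = 5.5 × 0.435 = 2.393 L·cmH2O.
× 0.098 J/(L·cmH2O) → 0.2345 J.

0.23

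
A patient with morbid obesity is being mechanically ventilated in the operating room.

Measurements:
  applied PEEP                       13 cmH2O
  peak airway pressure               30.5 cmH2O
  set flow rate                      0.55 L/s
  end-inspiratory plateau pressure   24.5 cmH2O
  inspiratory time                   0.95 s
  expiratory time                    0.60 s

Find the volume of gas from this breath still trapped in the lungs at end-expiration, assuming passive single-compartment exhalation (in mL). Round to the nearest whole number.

Vt = flow × Ti = 0.55 L/s × 0.95 s × 1000 mL/L = 522.5 mL.
R = (PIP − Pplat)/V̇ = (30.5 − 24.5) / 0.55 = 6.0/0.55 = 10.909 cmH2O·s/L.
C = Vt/(Pplat − PEEP) = 522.5 / (24.5 − 13) = 522.5/11.5 = 45.435 mL/cmH2O.
τ = R × C = 10.909 × 0.04544 L/cmH2O = 0.4957 s.
Fraction remaining = e^(−Te/τ) = e^(−0.60/0.4957) = 0.2981.
Trapped volume = 522.5 × 0.2981 = 155.76 mL.

156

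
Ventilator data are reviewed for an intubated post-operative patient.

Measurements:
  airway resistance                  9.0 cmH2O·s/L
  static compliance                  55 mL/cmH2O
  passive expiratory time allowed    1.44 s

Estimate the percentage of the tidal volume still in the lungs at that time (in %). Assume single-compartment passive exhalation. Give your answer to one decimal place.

τ = R × C = 9.0 × 55 mL/cmH2O = 9.0 × 0.055 L/cmH2O = 0.495 s.
Passive exhalation: V(t)/V₀ = e^(−t/τ) = e^(−1.44/0.495) = 0.05453.
Fraction remaining = 0.05453 → 5.453%.

5.5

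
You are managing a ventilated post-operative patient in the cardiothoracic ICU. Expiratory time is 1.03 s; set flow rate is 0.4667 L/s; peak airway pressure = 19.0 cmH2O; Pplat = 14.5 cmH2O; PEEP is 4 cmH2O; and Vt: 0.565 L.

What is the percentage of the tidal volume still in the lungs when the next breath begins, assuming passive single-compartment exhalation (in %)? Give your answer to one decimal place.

R = (PIP − Pplat)/V̇ = (19.0 − 14.5) / 0.4667 = 4.5/0.4667 = 9.642 cmH2O·s/L.
C = Vt/(Pplat − PEEP) = 565.0 / (14.5 − 4) = 565.0/10.5 = 53.81 mL/cmH2O.
τ = R × C = 9.642 × 0.05381 L/cmH2O = 0.5188 s.
Fraction remaining at end-expiration = e^(−Te/τ) = e^(−1.03/0.5188) = 0.1373 → 13.73%.

13.7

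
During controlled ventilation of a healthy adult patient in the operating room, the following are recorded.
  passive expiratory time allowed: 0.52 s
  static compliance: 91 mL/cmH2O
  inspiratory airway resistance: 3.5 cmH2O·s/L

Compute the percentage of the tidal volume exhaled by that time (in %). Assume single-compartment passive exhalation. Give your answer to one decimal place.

80.5

τ = R × C = 3.5 × 91 mL/cmH2O = 3.5 × 0.091 L/cmH2O = 0.3185 s.
Passive exhalation: V(t)/V₀ = e^(−t/τ) = e^(−0.52/0.3185) = 0.1954.
Fraction exhaled = 1 − 0.1954 = 0.8046 → 80.46%.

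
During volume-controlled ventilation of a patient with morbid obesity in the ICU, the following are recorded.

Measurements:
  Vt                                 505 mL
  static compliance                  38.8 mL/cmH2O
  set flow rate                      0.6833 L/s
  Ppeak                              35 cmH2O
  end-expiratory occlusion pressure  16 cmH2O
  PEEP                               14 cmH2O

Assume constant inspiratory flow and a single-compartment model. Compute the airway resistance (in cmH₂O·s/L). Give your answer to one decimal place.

8.8

Total PEEP = 16 cmH2O (set 14 + intrinsic 2); this is the baseline alveolar pressure.
Equation of motion (constant flow): PIP = Vt/C + R·V̇ + PEEP.
R·V̇ = PIP − Vt/C − PEEP = 35 − 505/38.8 − 16 = 35 − 13.015 − 16 = 5.985 cmH2O.
R = 5.985 / 0.6833 = 8.759 cmH2O·s/L.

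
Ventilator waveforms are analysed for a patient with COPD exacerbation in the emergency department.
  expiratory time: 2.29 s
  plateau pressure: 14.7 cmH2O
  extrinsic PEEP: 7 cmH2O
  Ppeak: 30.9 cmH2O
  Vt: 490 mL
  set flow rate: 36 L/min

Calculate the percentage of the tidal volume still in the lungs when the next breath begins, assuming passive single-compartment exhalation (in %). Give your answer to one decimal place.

26.4

Flow: 36 L/min ÷ 60 = 0.6 L/s.
R = (PIP − Pplat)/V̇ = (30.9 − 14.7) / 0.6 = 16.2/0.6 = 27.0 cmH2O·s/L.
C = Vt/(Pplat − PEEP) = 490.0 / (14.7 − 7) = 490.0/7.7 = 63.636 mL/cmH2O.
τ = R × C = 27.0 × 0.06364 L/cmH2O = 1.718 s.
Fraction remaining at end-expiration = e^(−Te/τ) = e^(−2.29/1.718) = 0.2637 → 26.37%.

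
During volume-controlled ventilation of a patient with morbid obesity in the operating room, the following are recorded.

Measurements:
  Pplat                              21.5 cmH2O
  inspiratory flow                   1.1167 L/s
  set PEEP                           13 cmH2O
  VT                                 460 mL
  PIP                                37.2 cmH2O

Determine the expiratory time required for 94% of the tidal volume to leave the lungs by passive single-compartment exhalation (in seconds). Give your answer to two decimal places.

R = (PIP − Pplat)/V̇ = (37.2 − 21.5) / 1.1167 = 15.7/1.1167 = 14.059 cmH2O·s/L.
C = Vt/(Pplat − PEEP) = 460.0 / (21.5 − 13) = 460.0/8.5 = 54.118 mL/cmH2O.
τ = R × C = 14.059 × 0.05412 L/cmH2O = 0.7609 s.
t = −τ·ln(1 − 0.94) = −0.7609·ln(0.06) = 2.141 s.

2.14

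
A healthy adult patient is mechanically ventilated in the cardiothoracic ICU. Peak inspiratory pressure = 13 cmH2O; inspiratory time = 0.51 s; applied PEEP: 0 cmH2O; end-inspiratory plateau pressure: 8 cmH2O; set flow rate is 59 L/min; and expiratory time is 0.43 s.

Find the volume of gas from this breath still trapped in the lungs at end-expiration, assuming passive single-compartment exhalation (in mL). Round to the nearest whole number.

130

Flow: 59 L/min ÷ 60 = 0.9833 L/s.
Vt = flow × Ti = 0.9833 L/s × 0.51 s × 1000 mL/L = 501.48 mL.
R = (PIP − Pplat)/V̇ = (13 − 8) / 0.9833 = 5.0/0.9833 = 5.085 cmH2O·s/L.
C = Vt/(Pplat − PEEP) = 501.48 / (8 − 0) = 501.48/8.0 = 62.685 mL/cmH2O.
τ = R × C = 5.085 × 0.06269 L/cmH2O = 0.3188 s.
Fraction remaining = e^(−Te/τ) = e^(−0.43/0.3188) = 0.2595.
Trapped volume = 501.48 × 0.2595 = 130.13 mL.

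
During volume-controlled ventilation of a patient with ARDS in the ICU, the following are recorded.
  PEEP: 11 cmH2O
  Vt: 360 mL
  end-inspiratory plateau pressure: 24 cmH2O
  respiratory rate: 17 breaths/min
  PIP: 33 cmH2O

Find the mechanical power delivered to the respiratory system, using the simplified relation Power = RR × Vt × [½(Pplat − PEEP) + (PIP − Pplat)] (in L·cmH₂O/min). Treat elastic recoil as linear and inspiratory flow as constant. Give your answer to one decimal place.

94.9

Per-breath work = Vt × [½(Pplat−PEEP) + (PIP−Pplat)] = 0.360 × [0.5×13.0 + 9.0] = 0.360 × 15.5 = 5.58 L·cmH2O.
Power = 17 × 5.58 = 94.86 L·cmH2O/min.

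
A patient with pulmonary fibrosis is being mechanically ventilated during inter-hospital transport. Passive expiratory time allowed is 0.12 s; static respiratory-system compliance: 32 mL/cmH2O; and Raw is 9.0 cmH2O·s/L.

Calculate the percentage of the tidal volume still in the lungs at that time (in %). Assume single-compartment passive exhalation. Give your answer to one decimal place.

τ = R × C = 9.0 × 32 mL/cmH2O = 9.0 × 0.032 L/cmH2O = 0.288 s.
Passive exhalation: V(t)/V₀ = e^(−t/τ) = e^(−0.12/0.288) = 0.6592.
Fraction remaining = 0.6592 → 65.92%.

65.9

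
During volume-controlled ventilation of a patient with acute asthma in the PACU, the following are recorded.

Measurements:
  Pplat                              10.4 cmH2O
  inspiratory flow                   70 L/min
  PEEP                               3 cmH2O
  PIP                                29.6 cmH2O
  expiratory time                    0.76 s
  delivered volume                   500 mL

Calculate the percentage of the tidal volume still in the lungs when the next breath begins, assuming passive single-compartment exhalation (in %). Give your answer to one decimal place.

50.5

Flow: 70 L/min ÷ 60 = 1.1667 L/s.
R = (PIP − Pplat)/V̇ = (29.6 − 10.4) / 1.1667 = 19.2/1.1667 = 16.457 cmH2O·s/L.
C = Vt/(Pplat − PEEP) = 500.0 / (10.4 − 3) = 500.0/7.4 = 67.568 mL/cmH2O.
τ = R × C = 16.457 × 0.06757 L/cmH2O = 1.112 s.
Fraction remaining at end-expiration = e^(−Te/τ) = e^(−0.76/1.112) = 0.5049 → 50.49%.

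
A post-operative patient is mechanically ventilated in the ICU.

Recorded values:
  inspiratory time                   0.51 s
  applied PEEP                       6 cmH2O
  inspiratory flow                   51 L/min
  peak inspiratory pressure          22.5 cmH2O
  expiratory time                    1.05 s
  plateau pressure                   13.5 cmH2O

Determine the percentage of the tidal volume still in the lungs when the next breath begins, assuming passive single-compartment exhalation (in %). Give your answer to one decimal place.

18.0

Flow: 51 L/min ÷ 60 = 0.85 L/s.
Vt = flow × Ti = 0.85 L/s × 0.51 s × 1000 mL/L = 433.5 mL.
R = (PIP − Pplat)/V̇ = (22.5 − 13.5) / 0.85 = 9.0/0.85 = 10.588 cmH2O·s/L.
C = Vt/(Pplat − PEEP) = 433.5 / (13.5 − 6) = 433.5/7.5 = 57.8 mL/cmH2O.
τ = R × C = 10.588 × 0.0578 L/cmH2O = 0.612 s.
Fraction remaining at end-expiration = e^(−Te/τ) = e^(−1.05/0.612) = 0.1798 → 17.98%.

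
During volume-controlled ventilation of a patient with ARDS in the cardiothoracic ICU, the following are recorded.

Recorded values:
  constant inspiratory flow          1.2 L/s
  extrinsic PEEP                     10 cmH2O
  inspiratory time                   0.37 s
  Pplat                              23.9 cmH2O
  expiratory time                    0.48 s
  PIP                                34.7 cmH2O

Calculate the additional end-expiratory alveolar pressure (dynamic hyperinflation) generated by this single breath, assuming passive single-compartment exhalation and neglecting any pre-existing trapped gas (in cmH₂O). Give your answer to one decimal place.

Vt = flow × Ti = 1.2 L/s × 0.37 s × 1000 mL/L = 444.0 mL.
R = (PIP − Pplat)/V̇ = (34.7 − 23.9) / 1.2 = 10.8/1.2 = 9.0 cmH2O·s/L.
C = Vt/(Pplat − PEEP) = 444.0 / (23.9 − 10) = 444.0/13.9 = 31.942 mL/cmH2O.
τ = R × C = 9.0 × 0.03194 L/cmH2O = 0.2875 s.
Fraction remaining = e^(−Te/τ) = e^(−0.48/0.2875) = 0.1883; trapped volume = 444.0 × 0.1883 = 83.605 mL.
Additional alveolar pressure from trapping ≈ V_trapped / C = 83.605 / 31.942 = 2.617 cmH2O.

2.6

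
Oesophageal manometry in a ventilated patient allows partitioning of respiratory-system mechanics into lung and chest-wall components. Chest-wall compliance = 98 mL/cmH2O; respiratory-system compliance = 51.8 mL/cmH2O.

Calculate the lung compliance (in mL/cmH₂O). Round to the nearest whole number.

1/CL = 1/Crs − 1/Ccw.
1/CL = 1/51.8 − 1/98 = 0.009101.
CL = 109.88 mL/cmH2O.

110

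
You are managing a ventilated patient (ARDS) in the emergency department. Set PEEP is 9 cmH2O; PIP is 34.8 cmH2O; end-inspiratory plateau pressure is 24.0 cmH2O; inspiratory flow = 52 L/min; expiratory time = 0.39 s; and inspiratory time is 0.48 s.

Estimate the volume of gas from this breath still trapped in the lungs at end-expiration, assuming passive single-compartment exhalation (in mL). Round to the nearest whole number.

135

Flow: 52 L/min ÷ 60 = 0.8667 L/s.
Vt = flow × Ti = 0.8667 L/s × 0.48 s × 1000 mL/L = 416.02 mL.
R = (PIP − Pplat)/V̇ = (34.8 − 24.0) / 0.8667 = 10.8/0.8667 = 12.461 cmH2O·s/L.
C = Vt/(Pplat − PEEP) = 416.02 / (24.0 − 9) = 416.02/15.0 = 27.735 mL/cmH2O.
τ = R × C = 12.461 × 0.02774 L/cmH2O = 0.3457 s.
Fraction remaining = e^(−Te/τ) = e^(−0.39/0.3457) = 0.3236.
Trapped volume = 416.02 × 0.3236 = 134.62 mL.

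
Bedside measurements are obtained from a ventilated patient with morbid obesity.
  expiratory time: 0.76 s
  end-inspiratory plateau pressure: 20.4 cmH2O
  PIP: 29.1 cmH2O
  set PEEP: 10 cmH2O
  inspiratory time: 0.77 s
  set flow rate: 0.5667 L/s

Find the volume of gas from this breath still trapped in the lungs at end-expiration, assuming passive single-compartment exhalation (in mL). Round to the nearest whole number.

Vt = flow × Ti = 0.5667 L/s × 0.77 s × 1000 mL/L = 436.36 mL.
R = (PIP − Pplat)/V̇ = (29.1 − 20.4) / 0.5667 = 8.7/0.5667 = 15.352 cmH2O·s/L.
C = Vt/(Pplat − PEEP) = 436.36 / (20.4 − 10) = 436.36/10.4 = 41.958 mL/cmH2O.
τ = R × C = 15.352 × 0.04196 L/cmH2O = 0.6442 s.
Fraction remaining = e^(−Te/τ) = e^(−0.76/0.6442) = 0.3074.
Trapped volume = 436.36 × 0.3074 = 134.14 mL.

134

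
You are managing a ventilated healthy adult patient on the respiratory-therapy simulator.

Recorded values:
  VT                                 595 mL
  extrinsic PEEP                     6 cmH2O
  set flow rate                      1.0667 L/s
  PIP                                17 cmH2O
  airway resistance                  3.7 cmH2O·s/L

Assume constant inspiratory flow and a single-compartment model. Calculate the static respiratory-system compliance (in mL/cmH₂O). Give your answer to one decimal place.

84.4

Equation of motion (constant flow): PIP = Vt/C + R·V̇ + PEEP.
Vt/C = PIP − R·V̇ − PEEP = 17 − 3.7×1.0667 − 6 = 17 − 3.947 − 6 = 7.053 cmH2O.
C = Vt / 7.053 = 595 / 7.053 = 84.361 mL/cmH2O.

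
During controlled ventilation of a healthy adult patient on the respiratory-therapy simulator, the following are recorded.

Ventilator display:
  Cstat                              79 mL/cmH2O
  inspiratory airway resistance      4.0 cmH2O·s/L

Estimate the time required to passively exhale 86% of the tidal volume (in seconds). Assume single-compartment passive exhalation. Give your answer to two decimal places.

τ = R × C = 4.0 × 79 mL/cmH2O = 4.0 × 0.079 L/cmH2O = 0.316 s.
Exhaled fraction f = 1 − e^(−t/τ) → t = −τ·ln(1 − f) = −0.316·ln(0.14) = 0.6213 s.

0.62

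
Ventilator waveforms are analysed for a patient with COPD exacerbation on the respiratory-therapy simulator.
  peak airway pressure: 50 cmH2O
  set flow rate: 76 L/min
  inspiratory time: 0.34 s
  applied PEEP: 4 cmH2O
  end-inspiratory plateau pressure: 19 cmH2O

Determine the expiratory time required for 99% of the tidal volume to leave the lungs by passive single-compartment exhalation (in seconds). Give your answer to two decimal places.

Flow: 76 L/min ÷ 60 = 1.2667 L/s.
Vt = flow × Ti = 1.2667 L/s × 0.34 s × 1000 mL/L = 430.68 mL.
R = (PIP − Pplat)/V̇ = (50 − 19) / 1.2667 = 31.0/1.2667 = 24.473 cmH2O·s/L.
C = Vt/(Pplat − PEEP) = 430.68 / (19 − 4) = 430.68/15.0 = 28.712 mL/cmH2O.
τ = R × C = 24.473 × 0.02871 L/cmH2O = 0.7026 s.
t = −τ·ln(1 − 0.99) = −0.7026·ln(0.01) = 3.236 s.

3.24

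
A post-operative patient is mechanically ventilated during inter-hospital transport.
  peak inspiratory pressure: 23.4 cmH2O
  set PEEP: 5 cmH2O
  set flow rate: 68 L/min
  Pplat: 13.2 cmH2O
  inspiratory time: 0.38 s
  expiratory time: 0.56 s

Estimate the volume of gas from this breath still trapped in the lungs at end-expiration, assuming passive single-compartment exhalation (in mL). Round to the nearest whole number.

Flow: 68 L/min ÷ 60 = 1.1333 L/s.
Vt = flow × Ti = 1.1333 L/s × 0.38 s × 1000 mL/L = 430.65 mL.
R = (PIP − Pplat)/V̇ = (23.4 − 13.2) / 1.1333 = 10.2/1.1333 = 9.0 cmH2O·s/L.
C = Vt/(Pplat − PEEP) = 430.65 / (13.2 − 5) = 430.65/8.2 = 52.518 mL/cmH2O.
τ = R × C = 9.0 × 0.05252 L/cmH2O = 0.4727 s.
Fraction remaining = e^(−Te/τ) = e^(−0.56/0.4727) = 0.3058.
Trapped volume = 430.65 × 0.3058 = 131.69 mL.

132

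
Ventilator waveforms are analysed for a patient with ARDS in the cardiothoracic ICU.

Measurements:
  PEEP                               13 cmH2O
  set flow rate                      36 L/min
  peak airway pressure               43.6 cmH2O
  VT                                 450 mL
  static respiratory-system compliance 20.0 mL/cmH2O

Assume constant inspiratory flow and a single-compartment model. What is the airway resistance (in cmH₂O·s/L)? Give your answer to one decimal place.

13.5

Flow: 36 L/min ÷ 60 = 0.6 L/s.
Equation of motion (constant flow): PIP = Vt/C + R·V̇ + PEEP.
R·V̇ = PIP − Vt/C − PEEP = 43.6 − 450/20.0 − 13 = 43.6 − 22.5 − 13 = 8.1 cmH2O.
R = 8.1 / 0.6 = 13.5 cmH2O·s/L.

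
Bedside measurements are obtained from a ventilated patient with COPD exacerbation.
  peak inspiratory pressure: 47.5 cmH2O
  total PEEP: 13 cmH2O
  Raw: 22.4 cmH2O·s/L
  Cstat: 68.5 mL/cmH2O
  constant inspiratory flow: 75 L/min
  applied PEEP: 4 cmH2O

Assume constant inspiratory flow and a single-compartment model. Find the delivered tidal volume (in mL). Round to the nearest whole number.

Flow: 75 L/min ÷ 60 = 1.25 L/s.
Total PEEP = 13 cmH2O (set 4 + intrinsic 9); this is the baseline alveolar pressure.
Equation of motion (constant flow): PIP = Vt/C + R·V̇ + PEEP.
Vt/C = PIP − R·V̇ − PEEP = 47.5 − 28.0 − 13 = 6.5 cmH2O.
Vt = C × 6.5 = 68.5 × 6.5 = 445.25 mL.

445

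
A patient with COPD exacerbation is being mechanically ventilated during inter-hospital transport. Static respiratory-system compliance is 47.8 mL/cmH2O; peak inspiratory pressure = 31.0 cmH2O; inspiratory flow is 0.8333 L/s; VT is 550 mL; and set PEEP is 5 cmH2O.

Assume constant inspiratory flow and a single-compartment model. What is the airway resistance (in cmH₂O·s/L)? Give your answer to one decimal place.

17.4

Equation of motion (constant flow): PIP = Vt/C + R·V̇ + PEEP.
R·V̇ = PIP − Vt/C − PEEP = 31.0 − 550/47.8 − 5 = 31.0 − 11.506 − 5 = 14.494 cmH2O.
R = 14.494 / 0.8333 = 17.393 cmH2O·s/L.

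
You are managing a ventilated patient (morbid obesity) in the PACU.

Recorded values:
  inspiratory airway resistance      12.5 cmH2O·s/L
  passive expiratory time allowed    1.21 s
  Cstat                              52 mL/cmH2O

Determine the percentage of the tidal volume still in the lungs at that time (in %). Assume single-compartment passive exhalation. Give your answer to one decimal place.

15.5

τ = R × C = 12.5 × 52 mL/cmH2O = 12.5 × 0.052 L/cmH2O = 0.65 s.
Passive exhalation: V(t)/V₀ = e^(−t/τ) = e^(−1.21/0.65) = 0.1554.
Fraction remaining = 0.1554 → 15.54%.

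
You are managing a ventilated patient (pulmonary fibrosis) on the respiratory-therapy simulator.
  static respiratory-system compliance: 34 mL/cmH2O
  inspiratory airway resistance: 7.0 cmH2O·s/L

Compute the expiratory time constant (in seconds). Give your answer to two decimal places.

0.24

τ = R × C = 7.0 × 34 mL/cmH2O = 7.0 × 0.034 L/cmH2O = 0.238 s.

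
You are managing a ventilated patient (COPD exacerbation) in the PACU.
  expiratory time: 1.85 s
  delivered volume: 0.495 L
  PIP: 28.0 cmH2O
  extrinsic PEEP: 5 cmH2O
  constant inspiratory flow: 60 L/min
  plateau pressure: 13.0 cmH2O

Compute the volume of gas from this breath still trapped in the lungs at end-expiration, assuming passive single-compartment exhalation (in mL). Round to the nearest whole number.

Flow: 60 L/min ÷ 60 = 1 L/s.
R = (PIP − Pplat)/V̇ = (28.0 − 13.0) / 1 = 15.0/1 = 15.0 cmH2O·s/L.
C = Vt/(Pplat − PEEP) = 495.0 / (13.0 − 5) = 495.0/8.0 = 61.875 mL/cmH2O.
τ = R × C = 15.0 × 0.06188 L/cmH2O = 0.9282 s.
Fraction remaining = e^(−Te/τ) = e^(−1.85/0.9282) = 0.1363.
Trapped volume = 495.0 × 0.1363 = 67.469 mL.

67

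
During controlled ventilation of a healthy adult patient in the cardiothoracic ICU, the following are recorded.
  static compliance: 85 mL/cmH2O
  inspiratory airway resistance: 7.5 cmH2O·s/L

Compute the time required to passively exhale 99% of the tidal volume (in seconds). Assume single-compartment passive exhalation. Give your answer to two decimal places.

2.94

τ = R × C = 7.5 × 85 mL/cmH2O = 7.5 × 0.085 L/cmH2O = 0.6375 s.
Exhaled fraction f = 1 − e^(−t/τ) → t = −τ·ln(1 − f) = −0.6375·ln(0.01) = 2.936 s.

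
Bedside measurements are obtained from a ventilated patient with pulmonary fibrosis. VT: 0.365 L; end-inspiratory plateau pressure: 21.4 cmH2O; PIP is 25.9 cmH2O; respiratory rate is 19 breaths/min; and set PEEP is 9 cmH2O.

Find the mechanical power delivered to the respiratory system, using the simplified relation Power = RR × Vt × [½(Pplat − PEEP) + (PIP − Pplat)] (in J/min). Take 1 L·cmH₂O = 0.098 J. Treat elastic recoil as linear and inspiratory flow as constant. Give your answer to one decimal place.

Per-breath work = Vt × [½(Pplat−PEEP) + (PIP−Pplat)] = 0.365 × [0.5×12.4 + 4.5] = 0.365 × 10.7 = 3.906 L·cmH2O.
Power = 19 × 3.906 = 74.214 L·cmH2O/min.
× 0.098 J/(L·cmH2O) → 7.273 J/min.

7.3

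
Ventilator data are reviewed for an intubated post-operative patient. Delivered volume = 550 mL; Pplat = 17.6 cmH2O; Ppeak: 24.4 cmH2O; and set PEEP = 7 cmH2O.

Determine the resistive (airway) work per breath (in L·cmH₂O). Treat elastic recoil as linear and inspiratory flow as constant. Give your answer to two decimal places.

With constant inspiratory flow the resistive pressure is constant at PIP − Pplat = 24.4 − 17.6 = 6.8 cmH2O, so resistive work = 6.8 × 0.550 = 3.74 L·cmH2O.

3.74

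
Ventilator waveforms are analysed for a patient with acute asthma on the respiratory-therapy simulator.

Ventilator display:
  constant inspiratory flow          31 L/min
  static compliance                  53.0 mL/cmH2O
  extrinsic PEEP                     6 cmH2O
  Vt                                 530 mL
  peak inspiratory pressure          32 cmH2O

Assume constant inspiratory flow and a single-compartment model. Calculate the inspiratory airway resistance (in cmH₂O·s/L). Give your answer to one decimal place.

Flow: 31 L/min ÷ 60 = 0.5167 L/s.
Equation of motion (constant flow): PIP = Vt/C + R·V̇ + PEEP.
R·V̇ = PIP − Vt/C − PEEP = 32 − 530/53.0 − 6 = 32 − 10.0 − 6 = 16.0 cmH2O.
R = 16.0 / 0.5167 = 30.966 cmH2O·s/L.

31.0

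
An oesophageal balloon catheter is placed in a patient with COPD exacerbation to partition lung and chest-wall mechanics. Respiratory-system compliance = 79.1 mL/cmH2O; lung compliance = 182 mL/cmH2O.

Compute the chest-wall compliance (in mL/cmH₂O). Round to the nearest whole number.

140

1/Ccw = 1/Crs − 1/CL.
1/Ccw = 1/79.1 − 1/182 = 0.007148.
Ccw = 139.9 mL/cmH2O.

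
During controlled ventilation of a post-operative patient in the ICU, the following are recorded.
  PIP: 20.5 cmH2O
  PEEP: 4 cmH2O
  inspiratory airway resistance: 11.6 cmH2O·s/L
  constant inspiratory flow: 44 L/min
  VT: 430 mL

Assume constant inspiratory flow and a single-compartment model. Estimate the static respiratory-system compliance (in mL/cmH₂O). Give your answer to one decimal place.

Flow: 44 L/min ÷ 60 = 0.7333 L/s.
Equation of motion (constant flow): PIP = Vt/C + R·V̇ + PEEP.
Vt/C = PIP − R·V̇ − PEEP = 20.5 − 11.6×0.7333 − 4 = 20.5 − 8.506 − 4 = 7.994 cmH2O.
C = Vt / 7.994 = 430 / 7.994 = 53.79 mL/cmH2O.

53.8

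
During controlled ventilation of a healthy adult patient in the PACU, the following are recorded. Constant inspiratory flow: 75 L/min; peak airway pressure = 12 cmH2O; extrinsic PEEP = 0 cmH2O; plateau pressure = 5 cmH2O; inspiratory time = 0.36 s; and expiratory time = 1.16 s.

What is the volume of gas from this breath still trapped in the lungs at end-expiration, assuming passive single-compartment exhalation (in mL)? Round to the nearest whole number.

Flow: 75 L/min ÷ 60 = 1.25 L/s.
Vt = flow × Ti = 1.25 L/s × 0.36 s × 1000 mL/L = 450.0 mL.
R = (PIP − Pplat)/V̇ = (12 − 5) / 1.25 = 7.0/1.25 = 5.6 cmH2O·s/L.
C = Vt/(Pplat − PEEP) = 450.0 / (5 − 0) = 450.0/5.0 = 90.0 mL/cmH2O.
τ = R × C = 5.6 × 0.09 L/cmH2O = 0.504 s.
Fraction remaining = e^(−Te/τ) = e^(−1.16/0.504) = 0.1001.
Trapped volume = 450.0 × 0.1001 = 45.045 mL.

45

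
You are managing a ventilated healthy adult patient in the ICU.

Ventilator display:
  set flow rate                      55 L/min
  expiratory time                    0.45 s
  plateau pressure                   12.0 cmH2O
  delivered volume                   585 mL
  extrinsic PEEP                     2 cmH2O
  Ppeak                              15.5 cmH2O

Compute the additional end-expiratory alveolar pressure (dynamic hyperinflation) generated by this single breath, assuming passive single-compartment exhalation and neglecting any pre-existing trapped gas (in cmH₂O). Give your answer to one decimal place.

Flow: 55 L/min ÷ 60 = 0.9167 L/s.
R = (PIP − Pplat)/V̇ = (15.5 − 12.0) / 0.9167 = 3.5/0.9167 = 3.818 cmH2O·s/L.
C = Vt/(Pplat − PEEP) = 585.0 / (12.0 − 2) = 585.0/10.0 = 58.5 mL/cmH2O.
τ = R × C = 3.818 × 0.0585 L/cmH2O = 0.2234 s.
Fraction remaining = e^(−Te/τ) = e^(−0.45/0.2234) = 0.1334; trapped volume = 585.0 × 0.1334 = 78.039 mL.
Additional alveolar pressure from trapping ≈ V_trapped / C = 78.039 / 58.5 = 1.334 cmH2O.

1.3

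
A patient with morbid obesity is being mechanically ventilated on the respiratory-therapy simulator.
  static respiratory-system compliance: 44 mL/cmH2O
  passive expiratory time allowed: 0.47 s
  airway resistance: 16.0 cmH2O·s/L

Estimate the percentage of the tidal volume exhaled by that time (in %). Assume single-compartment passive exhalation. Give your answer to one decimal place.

48.7

τ = R × C = 16.0 × 44 mL/cmH2O = 16.0 × 0.044 L/cmH2O = 0.704 s.
Passive exhalation: V(t)/V₀ = e^(−t/τ) = e^(−0.47/0.704) = 0.5129.
Fraction exhaled = 1 − 0.5129 = 0.4871 → 48.71%.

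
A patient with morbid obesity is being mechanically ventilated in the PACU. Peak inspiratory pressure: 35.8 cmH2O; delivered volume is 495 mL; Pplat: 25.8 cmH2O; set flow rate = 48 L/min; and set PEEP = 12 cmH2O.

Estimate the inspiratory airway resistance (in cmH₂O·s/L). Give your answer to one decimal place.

12.5

Flow: 48 L/min ÷ 60 = 0.8 L/s.
Raw = (PIP − Pplat) / flow = (35.8 − 25.8) / 0.8 = 10.0 / 0.8 = 12.5 cmH2O·s/L.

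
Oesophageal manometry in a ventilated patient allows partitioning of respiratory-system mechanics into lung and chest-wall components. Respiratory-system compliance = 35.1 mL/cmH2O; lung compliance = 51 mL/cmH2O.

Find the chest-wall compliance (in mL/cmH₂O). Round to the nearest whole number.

1/Ccw = 1/Crs − 1/CL.
1/Ccw = 1/35.1 − 1/51 = 0.008882.
Ccw = 112.59 mL/cmH2O.

113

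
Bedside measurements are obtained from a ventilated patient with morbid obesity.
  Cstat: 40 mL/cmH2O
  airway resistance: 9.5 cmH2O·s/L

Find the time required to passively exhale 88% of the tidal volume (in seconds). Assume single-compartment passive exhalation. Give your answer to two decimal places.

0.81

τ = R × C = 9.5 × 40 mL/cmH2O = 9.5 × 0.040 L/cmH2O = 0.38 s.
Exhaled fraction f = 1 − e^(−t/τ) → t = −τ·ln(1 − f) = −0.38·ln(0.12) = 0.8057 s.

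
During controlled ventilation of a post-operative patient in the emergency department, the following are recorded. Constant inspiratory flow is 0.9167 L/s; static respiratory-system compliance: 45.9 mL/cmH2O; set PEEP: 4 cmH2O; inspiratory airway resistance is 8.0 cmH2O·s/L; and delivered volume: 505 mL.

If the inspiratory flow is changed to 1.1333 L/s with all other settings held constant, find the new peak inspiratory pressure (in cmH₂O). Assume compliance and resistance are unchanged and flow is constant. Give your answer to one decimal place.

PIP = Vt/C + R·V̇ + PEEP (constant-flow equation of motion).
Only the resistive term changes: ΔPIP = R × ΔV̇ = 8.0 × (1.1333 − 0.9167) = 8.0 × 0.2166 = 1.733 cmH2O.
Original PIP = 505/45.9 + 8.0×0.9167 + 4 = 22.336 cmH2O; new PIP = 22.336 + (1.733) = 24.069 cmH2O.

24.1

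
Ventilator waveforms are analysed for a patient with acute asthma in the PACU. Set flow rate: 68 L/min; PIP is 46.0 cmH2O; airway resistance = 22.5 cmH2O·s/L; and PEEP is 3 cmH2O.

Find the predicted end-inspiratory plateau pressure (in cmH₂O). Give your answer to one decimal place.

Flow: 68 L/min ÷ 60 = 1.1333 L/s.
Pplat = PIP − Raw × flow = 46.0 − 22.5 × 1.1333 = 46.0 − 25.499 = 20.501 cmH2O.

20.5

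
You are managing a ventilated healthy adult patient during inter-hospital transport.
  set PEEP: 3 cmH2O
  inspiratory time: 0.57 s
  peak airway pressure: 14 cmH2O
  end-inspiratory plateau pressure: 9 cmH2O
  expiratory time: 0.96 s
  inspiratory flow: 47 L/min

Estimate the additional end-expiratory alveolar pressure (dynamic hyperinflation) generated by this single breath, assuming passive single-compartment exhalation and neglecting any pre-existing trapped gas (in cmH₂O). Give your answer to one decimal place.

Flow: 47 L/min ÷ 60 = 0.7833 L/s.
Vt = flow × Ti = 0.7833 L/s × 0.57 s × 1000 mL/L = 446.48 mL.
R = (PIP − Pplat)/V̇ = (14 − 9) / 0.7833 = 5.0/0.7833 = 6.383 cmH2O·s/L.
C = Vt/(Pplat − PEEP) = 446.48 / (9 − 3) = 446.48/6.0 = 74.413 mL/cmH2O.
τ = R × C = 6.383 × 0.07441 L/cmH2O = 0.475 s.
Fraction remaining = e^(−Te/τ) = e^(−0.96/0.475) = 0.1325; trapped volume = 446.48 × 0.1325 = 59.159 mL.
Additional alveolar pressure from trapping ≈ V_trapped / C = 59.159 / 74.413 = 0.795 cmH2O.

0.8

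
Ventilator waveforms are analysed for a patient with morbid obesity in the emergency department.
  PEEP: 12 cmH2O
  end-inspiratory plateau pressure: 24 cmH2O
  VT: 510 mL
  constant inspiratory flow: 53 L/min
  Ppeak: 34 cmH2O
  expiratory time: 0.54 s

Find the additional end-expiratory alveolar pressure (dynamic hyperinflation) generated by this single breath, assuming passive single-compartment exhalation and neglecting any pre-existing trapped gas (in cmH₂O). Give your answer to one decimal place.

Flow: 53 L/min ÷ 60 = 0.8833 L/s.
R = (PIP − Pplat)/V̇ = (34 − 24) / 0.8833 = 10.0/0.8833 = 11.321 cmH2O·s/L.
C = Vt/(Pplat − PEEP) = 510.0 / (24 − 12) = 510.0/12.0 = 42.5 mL/cmH2O.
τ = R × C = 11.321 × 0.0425 L/cmH2O = 0.4811 s.
Fraction remaining = e^(−Te/τ) = e^(−0.54/0.4811) = 0.3255; trapped volume = 510.0 × 0.3255 = 166.01 mL.
Additional alveolar pressure from trapping ≈ V_trapped / C = 166.01 / 42.5 = 3.906 cmH2O.

3.9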